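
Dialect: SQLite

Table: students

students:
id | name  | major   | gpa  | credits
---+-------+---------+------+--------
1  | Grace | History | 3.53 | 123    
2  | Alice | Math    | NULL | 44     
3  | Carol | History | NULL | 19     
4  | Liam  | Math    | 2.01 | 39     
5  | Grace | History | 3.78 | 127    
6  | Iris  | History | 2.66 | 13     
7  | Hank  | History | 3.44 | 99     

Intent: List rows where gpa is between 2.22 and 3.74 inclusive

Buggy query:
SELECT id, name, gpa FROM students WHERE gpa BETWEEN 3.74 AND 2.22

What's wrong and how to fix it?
Bug: The bounds are reversed; BETWEEN a AND b requires a <= b to match anything

Fix: Swap the bounds so the smaller value comes first

Corrected query:
SELECT id, name, gpa FROM students WHERE gpa BETWEEN 2.22 AND 3.74

Result:
id | name  | gpa 
---+-------+-----
1  | Grace | 3.53
6  | Iris  | 2.66
7  | Hank  | 3.44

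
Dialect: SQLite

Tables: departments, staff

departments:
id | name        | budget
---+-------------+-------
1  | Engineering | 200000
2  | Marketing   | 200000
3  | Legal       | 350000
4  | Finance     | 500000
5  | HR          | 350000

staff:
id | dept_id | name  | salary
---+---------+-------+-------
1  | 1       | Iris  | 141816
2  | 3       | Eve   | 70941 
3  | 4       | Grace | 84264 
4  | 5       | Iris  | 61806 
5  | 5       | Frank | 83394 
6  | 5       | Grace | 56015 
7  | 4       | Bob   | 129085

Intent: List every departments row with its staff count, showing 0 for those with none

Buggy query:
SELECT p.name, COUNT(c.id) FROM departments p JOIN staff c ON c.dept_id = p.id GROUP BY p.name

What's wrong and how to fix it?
Bug: An inner join excludes parents with zero children

Fix: Switch to LEFT JOIN to retain unmatched parent rows

Corrected query:
SELECT p.name, COUNT(c.id) FROM departments p LEFT JOIN staff c ON c.dept_id = p.id GROUP BY p.name

Result:
name        | COUNT(c.id)
------------+------------
Engineering | 1          
Finance     | 2          
HR          | 3          
Legal       | 1          
Marketing   | 0          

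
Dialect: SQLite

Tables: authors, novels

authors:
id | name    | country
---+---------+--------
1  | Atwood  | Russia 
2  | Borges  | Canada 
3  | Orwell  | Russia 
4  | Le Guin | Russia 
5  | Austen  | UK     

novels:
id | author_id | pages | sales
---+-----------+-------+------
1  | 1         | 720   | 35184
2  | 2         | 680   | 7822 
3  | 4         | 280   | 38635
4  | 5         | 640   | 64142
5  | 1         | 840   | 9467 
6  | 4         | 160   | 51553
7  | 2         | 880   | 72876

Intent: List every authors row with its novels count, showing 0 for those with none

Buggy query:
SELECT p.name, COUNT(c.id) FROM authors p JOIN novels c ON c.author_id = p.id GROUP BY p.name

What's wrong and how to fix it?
Bug: An inner join excludes parents with zero children

Fix: Use LEFT JOIN so parents without children still appear (COUNT(c.id) gives 0)

Corrected query:
SELECT p.name, COUNT(c.id) FROM authors p LEFT JOIN novels c ON c.author_id = p.id GROUP BY p.name

Result:
name    | COUNT(c.id)
--------+------------
Atwood  | 2          
Austen  | 1          
Borges  | 2          
Le Guin | 2          
Orwell  | 0          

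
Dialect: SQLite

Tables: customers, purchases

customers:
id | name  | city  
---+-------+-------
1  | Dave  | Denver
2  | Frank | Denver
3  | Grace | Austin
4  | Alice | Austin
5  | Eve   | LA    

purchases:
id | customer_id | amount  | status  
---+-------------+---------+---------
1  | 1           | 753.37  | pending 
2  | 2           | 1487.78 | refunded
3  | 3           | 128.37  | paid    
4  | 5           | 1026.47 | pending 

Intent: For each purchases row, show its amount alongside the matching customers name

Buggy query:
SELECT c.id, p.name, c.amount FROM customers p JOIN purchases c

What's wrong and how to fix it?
Bug: JOIN with no ON clause produces a cartesian product; every purchases row pairs with every customers row

Fix: Add ON c.customer_id = p.id to the JOIN

Corrected query:
SELECT c.id, p.name, c.amount FROM customers p JOIN purchases c ON c.customer_id = p.id

Result:
id | name  | amount 
---+-------+--------
1  | Dave  | 753.37 
2  | Frank | 1487.78
3  | Grace | 128.37 
4  | Eve   | 1026.47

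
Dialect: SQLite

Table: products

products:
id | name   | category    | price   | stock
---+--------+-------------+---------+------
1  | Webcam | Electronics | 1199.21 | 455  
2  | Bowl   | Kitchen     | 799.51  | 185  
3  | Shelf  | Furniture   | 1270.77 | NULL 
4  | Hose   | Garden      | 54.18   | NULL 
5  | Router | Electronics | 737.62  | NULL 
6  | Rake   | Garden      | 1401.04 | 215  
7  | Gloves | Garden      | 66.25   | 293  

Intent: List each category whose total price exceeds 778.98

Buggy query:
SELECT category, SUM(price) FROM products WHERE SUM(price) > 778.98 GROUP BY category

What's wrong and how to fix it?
Bug: Aggregate functions cannot appear in a WHERE clause

Fix: Move the aggregate condition to a HAVING clause

Corrected query:
SELECT category, SUM(price) FROM products GROUP BY category HAVING SUM(price) > 778.98

Result:
category    | SUM(price)
------------+-----------
Electronics | 1936.83   
Furniture   | 1270.77   
Garden      | 1521.47   
Kitchen     | 799.51    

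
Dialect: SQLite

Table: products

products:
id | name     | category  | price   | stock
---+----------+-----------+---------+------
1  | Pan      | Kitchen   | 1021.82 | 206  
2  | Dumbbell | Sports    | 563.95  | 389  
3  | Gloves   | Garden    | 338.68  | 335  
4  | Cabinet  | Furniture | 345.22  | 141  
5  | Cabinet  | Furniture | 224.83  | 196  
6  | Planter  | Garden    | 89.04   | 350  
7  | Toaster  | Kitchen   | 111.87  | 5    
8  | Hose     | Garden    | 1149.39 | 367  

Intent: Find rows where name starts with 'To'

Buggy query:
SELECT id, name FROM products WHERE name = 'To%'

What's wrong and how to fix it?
Bug: Wildcards only work with LIKE; '=' treats '%' as a literal character

Fix: Use LIKE for wildcard pattern matching

Corrected query:
SELECT id, name FROM products WHERE name LIKE 'To%'

Result:
id | name   
---+--------
7  | Toaster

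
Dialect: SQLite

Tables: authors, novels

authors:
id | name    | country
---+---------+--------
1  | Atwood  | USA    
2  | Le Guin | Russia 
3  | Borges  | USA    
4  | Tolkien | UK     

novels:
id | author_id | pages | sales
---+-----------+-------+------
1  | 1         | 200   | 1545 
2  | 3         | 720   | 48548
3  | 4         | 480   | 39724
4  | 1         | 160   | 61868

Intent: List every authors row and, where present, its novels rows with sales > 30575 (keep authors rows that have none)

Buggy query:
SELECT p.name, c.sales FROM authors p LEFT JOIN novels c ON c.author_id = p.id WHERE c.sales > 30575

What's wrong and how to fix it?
Bug: Filtering c.sales in WHERE discards the NULL rows produced by LEFT JOIN, turning it into an inner join

Fix: Move the right-table condition into the ON clause so unmatched parents are kept

Corrected query:
SELECT p.name, c.sales FROM authors p LEFT JOIN novels c ON c.author_id = p.id AND c.sales > 30575

Result:
name    | sales
--------+------
Atwood  | 61868
Le Guin | NULL 
Borges  | 48548
Tolkien | 39724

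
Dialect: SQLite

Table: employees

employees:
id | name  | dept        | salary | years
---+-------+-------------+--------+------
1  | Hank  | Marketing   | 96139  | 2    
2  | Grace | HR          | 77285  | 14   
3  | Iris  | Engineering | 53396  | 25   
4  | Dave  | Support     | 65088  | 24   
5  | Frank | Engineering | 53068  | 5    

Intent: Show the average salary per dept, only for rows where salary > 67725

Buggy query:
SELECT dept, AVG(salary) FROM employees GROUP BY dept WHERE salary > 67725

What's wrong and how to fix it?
Bug: WHERE cannot follow GROUP BY

Fix: Move the WHERE clause before GROUP BY

Corrected query:
SELECT dept, AVG(salary) FROM employees WHERE salary > 67725 GROUP BY dept

Result:
dept      | AVG(salary)
----------+------------
HR        | 77285      
Marketing | 96139      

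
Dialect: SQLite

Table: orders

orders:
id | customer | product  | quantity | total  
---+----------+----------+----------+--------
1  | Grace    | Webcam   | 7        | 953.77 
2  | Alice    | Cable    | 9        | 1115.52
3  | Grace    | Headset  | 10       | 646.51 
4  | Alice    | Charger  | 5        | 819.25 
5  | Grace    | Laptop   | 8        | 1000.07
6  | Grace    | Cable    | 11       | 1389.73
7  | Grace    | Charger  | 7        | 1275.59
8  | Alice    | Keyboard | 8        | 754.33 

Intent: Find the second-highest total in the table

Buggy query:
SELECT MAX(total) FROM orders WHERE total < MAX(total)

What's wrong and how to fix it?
Bug: MAX(total) on the right of the comparison is an aggregate-in-WHERE error

Fix: Put the inner MAX in a scalar subquery

Corrected query:
SELECT MAX(total) FROM orders WHERE total < (SELECT MAX(total) FROM orders)

Result:
MAX(total)
----------
1275.59   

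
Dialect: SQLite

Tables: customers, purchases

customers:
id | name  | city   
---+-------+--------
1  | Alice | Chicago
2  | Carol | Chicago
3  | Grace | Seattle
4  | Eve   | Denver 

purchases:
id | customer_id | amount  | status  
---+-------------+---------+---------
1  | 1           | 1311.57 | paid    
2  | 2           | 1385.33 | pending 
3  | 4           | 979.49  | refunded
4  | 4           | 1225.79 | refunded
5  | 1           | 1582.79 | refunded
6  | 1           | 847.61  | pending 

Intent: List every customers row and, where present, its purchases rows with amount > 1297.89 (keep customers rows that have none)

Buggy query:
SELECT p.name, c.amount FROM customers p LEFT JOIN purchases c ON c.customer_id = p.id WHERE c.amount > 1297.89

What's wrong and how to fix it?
Bug: Filtering c.amount in WHERE discards the NULL rows produced by LEFT JOIN, turning it into an inner join

Fix: Move the right-table condition into the ON clause so unmatched parents are kept

Corrected query:
SELECT p.name, c.amount FROM customers p LEFT JOIN purchases c ON c.customer_id = p.id AND c.amount > 1297.89

Result:
name  | amount 
------+--------
Alice | 1311.57
Alice | 1582.79
Carol | 1385.33
Grace | NULL   
Eve   | NULL   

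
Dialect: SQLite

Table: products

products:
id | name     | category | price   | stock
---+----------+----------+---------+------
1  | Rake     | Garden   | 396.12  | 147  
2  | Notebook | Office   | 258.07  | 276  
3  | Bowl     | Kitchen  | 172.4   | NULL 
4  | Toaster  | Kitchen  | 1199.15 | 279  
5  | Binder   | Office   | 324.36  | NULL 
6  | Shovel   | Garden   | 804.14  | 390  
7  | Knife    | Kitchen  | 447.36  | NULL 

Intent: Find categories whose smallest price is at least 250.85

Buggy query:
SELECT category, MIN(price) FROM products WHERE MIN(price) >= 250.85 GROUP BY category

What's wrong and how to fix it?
Bug: MIN() in WHERE is a misuse of aggregate

Fix: Replace WHERE with HAVING after the GROUP BY

Corrected query:
SELECT category, MIN(price) FROM products GROUP BY category HAVING MIN(price) >= 250.85

Result:
category | MIN(price)
---------+-----------
Garden   | 396.12    
Office   | 258.07    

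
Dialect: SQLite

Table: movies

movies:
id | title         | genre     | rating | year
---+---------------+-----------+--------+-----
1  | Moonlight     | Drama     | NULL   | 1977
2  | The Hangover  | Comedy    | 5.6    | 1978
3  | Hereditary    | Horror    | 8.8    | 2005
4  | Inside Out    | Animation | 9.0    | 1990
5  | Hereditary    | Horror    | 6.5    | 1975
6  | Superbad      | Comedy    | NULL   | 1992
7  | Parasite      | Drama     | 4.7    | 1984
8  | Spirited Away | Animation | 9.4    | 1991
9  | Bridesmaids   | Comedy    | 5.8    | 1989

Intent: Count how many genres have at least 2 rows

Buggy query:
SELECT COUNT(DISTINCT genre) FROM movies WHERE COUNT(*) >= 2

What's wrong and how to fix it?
Bug: COUNT(*) cannot appear in WHERE; the per-group count doesn't exist yet

Fix: Group first with HAVING COUNT(*) >= 2, then COUNT the resulting groups

Corrected query:
SELECT COUNT(*) FROM (SELECT genre FROM movies GROUP BY genre HAVING COUNT(*) >= 2)

Result:
COUNT(*)
--------
4       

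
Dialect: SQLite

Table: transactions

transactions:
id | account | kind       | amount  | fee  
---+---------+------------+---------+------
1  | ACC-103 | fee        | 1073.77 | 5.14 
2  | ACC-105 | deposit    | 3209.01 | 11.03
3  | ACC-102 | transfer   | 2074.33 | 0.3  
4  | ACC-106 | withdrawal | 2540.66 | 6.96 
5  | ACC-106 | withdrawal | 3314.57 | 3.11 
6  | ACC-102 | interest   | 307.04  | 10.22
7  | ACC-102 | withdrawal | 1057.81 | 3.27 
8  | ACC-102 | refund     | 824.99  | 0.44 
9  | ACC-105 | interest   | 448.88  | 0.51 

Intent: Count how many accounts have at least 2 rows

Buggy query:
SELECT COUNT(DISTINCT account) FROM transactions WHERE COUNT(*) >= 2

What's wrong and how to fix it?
Bug: COUNT(*) cannot appear in WHERE; the per-group count doesn't exist yet

Fix: Group first with HAVING COUNT(*) >= 2, then COUNT the resulting groups

Corrected query:
SELECT COUNT(*) FROM (SELECT account FROM transactions GROUP BY account HAVING COUNT(*) >= 2)

Result:
COUNT(*)
--------
3       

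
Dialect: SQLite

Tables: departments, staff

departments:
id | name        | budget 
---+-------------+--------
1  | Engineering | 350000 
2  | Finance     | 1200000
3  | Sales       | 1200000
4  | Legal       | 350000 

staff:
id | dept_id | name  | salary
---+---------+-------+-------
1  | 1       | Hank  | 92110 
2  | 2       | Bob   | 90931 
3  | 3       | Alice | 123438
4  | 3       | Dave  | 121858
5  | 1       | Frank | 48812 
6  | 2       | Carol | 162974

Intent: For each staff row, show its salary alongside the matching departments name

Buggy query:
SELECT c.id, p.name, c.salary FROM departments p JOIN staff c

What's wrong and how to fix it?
Bug: JOIN with no ON clause produces a cartesian product; every staff row pairs with every departments row

Fix: Specify the join condition linking the foreign key to the parent id

Corrected query:
SELECT c.id, p.name, c.salary FROM departments p JOIN staff c ON c.dept_id = p.id

Result:
id | name        | salary
---+-------------+-------
1  | Engineering | 92110 
2  | Finance     | 90931 
3  | Sales       | 123438
4  | Sales       | 121858
5  | Engineering | 48812 
6  | Finance     | 162974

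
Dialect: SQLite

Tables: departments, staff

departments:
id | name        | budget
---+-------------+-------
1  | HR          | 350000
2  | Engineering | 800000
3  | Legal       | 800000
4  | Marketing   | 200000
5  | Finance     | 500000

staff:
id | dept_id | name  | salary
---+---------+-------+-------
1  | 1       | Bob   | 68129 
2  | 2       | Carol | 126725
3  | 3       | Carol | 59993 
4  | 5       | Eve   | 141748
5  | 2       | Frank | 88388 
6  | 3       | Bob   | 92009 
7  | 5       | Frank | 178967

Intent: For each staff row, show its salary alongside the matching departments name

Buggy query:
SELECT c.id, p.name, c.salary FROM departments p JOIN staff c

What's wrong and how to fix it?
Bug: Missing join condition: each staff row is matched to all departments rows instead of just its own

Fix: Specify the join condition linking the foreign key to the parent id

Corrected query:
SELECT c.id, p.name, c.salary FROM departments p JOIN staff c ON c.dept_id = p.id

Result:
id | name        | salary
---+-------------+-------
1  | HR          | 68129 
2  | Engineering | 126725
3  | Legal       | 59993 
4  | Finance     | 141748
5  | Engineering | 88388 
6  | Legal       | 92009 
7  | Finance     | 178967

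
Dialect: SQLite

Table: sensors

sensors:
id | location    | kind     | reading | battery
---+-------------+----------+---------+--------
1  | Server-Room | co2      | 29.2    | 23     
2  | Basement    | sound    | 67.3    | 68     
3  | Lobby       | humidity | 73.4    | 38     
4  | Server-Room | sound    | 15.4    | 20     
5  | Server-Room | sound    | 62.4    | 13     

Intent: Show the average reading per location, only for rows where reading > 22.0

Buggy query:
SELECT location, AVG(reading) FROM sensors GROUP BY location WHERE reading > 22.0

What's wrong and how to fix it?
Bug: Row-level WHERE must come before GROUP BY in the clause order

Fix: Move the WHERE clause before GROUP BY

Corrected query:
SELECT location, AVG(reading) FROM sensors WHERE reading > 22.0 GROUP BY location

Result:
location    | AVG(reading)
------------+-------------
Basement    | 67.3        
Lobby       | 73.4        
Server-Room | 45.8        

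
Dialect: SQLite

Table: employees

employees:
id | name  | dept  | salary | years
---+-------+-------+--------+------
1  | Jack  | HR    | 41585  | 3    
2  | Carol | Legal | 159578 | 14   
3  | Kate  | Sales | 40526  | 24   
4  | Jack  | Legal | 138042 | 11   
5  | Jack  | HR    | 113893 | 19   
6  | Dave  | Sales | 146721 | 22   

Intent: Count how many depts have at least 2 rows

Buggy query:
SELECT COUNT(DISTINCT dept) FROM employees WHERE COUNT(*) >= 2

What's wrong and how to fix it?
Bug: COUNT(*) cannot appear in WHERE; the per-group count doesn't exist yet

Fix: Group first with HAVING COUNT(*) >= 2, then COUNT the resulting groups

Corrected query:
SELECT COUNT(*) FROM (SELECT dept FROM employees GROUP BY dept HAVING COUNT(*) >= 2)

Result:
COUNT(*)
--------
3       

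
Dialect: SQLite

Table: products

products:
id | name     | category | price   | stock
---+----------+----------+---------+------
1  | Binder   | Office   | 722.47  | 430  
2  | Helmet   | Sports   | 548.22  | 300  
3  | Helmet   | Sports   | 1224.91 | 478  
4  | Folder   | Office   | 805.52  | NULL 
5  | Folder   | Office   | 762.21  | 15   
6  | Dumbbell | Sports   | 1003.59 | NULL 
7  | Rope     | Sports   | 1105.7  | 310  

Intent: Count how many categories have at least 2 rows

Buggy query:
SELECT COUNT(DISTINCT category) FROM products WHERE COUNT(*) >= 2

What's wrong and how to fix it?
Bug: COUNT(*) cannot appear in WHERE; the per-group count doesn't exist yet

Fix: Group first with HAVING COUNT(*) >= 2, then COUNT the resulting groups

Corrected query:
SELECT COUNT(*) FROM (SELECT category FROM products GROUP BY category HAVING COUNT(*) >= 2)

Result:
COUNT(*)
--------
2       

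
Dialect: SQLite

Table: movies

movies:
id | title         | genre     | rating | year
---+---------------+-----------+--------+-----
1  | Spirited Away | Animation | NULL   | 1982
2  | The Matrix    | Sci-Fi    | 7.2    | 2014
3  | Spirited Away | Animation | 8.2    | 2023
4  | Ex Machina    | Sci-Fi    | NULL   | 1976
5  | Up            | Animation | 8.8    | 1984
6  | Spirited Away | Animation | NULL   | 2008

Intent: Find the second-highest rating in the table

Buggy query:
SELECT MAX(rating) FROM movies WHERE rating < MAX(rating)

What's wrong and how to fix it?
Bug: MAX(rating) on the right of the comparison is an aggregate-in-WHERE error

Fix: Put the inner MAX in a scalar subquery

Corrected query:
SELECT MAX(rating) FROM movies WHERE rating < (SELECT MAX(rating) FROM movies)

Result:
MAX(rating)
-----------
8.2        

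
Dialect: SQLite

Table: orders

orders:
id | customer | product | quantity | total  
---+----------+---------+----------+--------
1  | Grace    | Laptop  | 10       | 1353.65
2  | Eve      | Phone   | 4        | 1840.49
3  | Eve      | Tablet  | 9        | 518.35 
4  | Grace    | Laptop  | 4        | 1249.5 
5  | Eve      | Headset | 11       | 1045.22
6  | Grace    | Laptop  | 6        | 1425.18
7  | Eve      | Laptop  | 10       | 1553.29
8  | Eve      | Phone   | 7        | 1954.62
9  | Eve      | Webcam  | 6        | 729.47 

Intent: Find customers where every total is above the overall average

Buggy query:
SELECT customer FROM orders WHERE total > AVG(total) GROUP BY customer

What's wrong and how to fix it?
Bug: AVG() is an aggregate; it can't sit directly in WHERE

Fix: Use a subquery for AVG and a HAVING MIN(...) filter so the condition holds for every row in the group

Corrected query:
SELECT customer FROM orders GROUP BY customer HAVING MIN(total) > (SELECT AVG(total) FROM orders)

Result:
(no rows)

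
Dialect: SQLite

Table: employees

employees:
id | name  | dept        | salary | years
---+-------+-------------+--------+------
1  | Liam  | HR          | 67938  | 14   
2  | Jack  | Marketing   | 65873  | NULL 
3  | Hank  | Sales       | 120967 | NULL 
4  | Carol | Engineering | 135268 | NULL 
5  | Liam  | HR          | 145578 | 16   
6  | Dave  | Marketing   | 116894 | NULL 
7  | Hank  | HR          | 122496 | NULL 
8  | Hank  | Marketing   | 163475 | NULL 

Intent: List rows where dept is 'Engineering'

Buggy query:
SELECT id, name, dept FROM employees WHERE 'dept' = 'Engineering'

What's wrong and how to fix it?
Bug: Single quotes denote string literals in SQL; the column name is being compared as a constant string

Fix: Remove the quotes around the column name (or use double quotes for an identifier)

Corrected query:
SELECT id, name, dept FROM employees WHERE dept = 'Engineering'

Result:
id | name  | dept       
---+-------+------------
4  | Carol | Engineering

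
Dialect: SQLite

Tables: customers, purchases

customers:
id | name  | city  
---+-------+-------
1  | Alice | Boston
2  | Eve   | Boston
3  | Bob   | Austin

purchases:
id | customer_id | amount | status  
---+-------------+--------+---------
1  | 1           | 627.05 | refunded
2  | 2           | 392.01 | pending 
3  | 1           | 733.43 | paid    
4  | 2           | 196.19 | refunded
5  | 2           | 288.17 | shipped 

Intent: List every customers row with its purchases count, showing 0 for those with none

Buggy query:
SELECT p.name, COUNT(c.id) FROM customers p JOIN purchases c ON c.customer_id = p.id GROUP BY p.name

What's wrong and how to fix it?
Bug: An inner join excludes parents with zero children

Fix: Switch to LEFT JOIN to retain unmatched parent rows

Corrected query:
SELECT p.name, COUNT(c.id) FROM customers p LEFT JOIN purchases c ON c.customer_id = p.id GROUP BY p.name

Result:
name  | COUNT(c.id)
------+------------
Alice | 2          
Bob   | 0          
Eve   | 3          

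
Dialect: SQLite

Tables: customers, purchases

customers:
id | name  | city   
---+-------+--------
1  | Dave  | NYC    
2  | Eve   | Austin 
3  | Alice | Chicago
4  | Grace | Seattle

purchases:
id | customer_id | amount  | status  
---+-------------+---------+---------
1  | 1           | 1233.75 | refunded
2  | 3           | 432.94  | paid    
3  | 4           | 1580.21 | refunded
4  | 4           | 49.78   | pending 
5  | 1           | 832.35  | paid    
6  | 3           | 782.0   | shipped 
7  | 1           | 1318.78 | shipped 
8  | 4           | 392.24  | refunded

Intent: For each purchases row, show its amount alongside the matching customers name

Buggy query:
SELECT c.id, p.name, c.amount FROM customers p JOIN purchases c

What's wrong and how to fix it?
Bug: Missing join condition: each purchases row is matched to all customers rows instead of just its own

Fix: Add ON c.customer_id = p.id to the JOIN

Corrected query:
SELECT c.id, p.name, c.amount FROM customers p JOIN purchases c ON c.customer_id = p.id

Result:
id | name  | amount 
---+-------+--------
1  | Dave  | 1233.75
2  | Alice | 432.94 
3  | Grace | 1580.21
4  | Grace | 49.78  
5  | Dave  | 832.35 
6  | Alice | 782    
7  | Dave  | 1318.78
8  | Grace | 392.24 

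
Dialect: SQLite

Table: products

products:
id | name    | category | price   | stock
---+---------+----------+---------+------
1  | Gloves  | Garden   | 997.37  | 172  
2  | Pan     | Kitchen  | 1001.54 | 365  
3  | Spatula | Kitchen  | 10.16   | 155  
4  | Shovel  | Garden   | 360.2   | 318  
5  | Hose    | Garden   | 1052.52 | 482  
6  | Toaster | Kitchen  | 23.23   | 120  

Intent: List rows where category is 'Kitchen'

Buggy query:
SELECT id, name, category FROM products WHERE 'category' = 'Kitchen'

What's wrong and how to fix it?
Bug: 'category' in single quotes is a string literal, not the column; the comparison is literal-vs-literal and never true

Fix: Reference the column as category without single quotes

Corrected query:
SELECT id, name, category FROM products WHERE category = 'Kitchen'

Result:
id | name    | category
---+---------+---------
2  | Pan     | Kitchen 
3  | Spatula | Kitchen 
6  | Toaster | Kitchen 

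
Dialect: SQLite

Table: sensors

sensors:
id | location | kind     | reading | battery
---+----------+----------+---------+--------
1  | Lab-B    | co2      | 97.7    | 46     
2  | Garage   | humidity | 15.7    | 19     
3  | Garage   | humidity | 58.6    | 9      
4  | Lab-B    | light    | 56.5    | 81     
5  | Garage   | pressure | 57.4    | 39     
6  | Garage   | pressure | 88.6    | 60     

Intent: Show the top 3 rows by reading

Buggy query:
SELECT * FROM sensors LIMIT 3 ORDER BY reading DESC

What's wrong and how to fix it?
Bug: LIMIT must come after ORDER BY

Fix: Swap the clauses: ORDER BY first, then LIMIT

Corrected query:
SELECT * FROM sensors ORDER BY reading DESC LIMIT 3

Result:
id | location | kind     | reading | battery
---+----------+----------+---------+--------
1  | Lab-B    | co2      | 97.7    | 46     
6  | Garage   | pressure | 88.6    | 60     
3  | Garage   | humidity | 58.6    | 9      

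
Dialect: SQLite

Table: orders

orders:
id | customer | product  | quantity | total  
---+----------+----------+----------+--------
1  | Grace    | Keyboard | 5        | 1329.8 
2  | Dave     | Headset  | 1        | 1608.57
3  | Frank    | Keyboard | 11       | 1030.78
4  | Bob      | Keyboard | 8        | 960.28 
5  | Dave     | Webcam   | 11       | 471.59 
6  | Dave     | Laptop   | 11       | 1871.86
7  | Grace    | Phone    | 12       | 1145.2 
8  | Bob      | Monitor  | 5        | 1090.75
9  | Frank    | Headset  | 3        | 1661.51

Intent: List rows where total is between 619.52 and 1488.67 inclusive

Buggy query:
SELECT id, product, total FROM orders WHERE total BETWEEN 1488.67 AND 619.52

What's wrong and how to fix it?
Bug: The bounds are reversed; BETWEEN a AND b requires a <= b to match anything

Fix: Swap the bounds so the smaller value comes first

Corrected query:
SELECT id, product, total FROM orders WHERE total BETWEEN 619.52 AND 1488.67

Result:
id | product  | total  
---+----------+--------
1  | Keyboard | 1329.8 
3  | Keyboard | 1030.78
4  | Keyboard | 960.28 
7  | Phone    | 1145.2 
8  | Monitor  | 1090.75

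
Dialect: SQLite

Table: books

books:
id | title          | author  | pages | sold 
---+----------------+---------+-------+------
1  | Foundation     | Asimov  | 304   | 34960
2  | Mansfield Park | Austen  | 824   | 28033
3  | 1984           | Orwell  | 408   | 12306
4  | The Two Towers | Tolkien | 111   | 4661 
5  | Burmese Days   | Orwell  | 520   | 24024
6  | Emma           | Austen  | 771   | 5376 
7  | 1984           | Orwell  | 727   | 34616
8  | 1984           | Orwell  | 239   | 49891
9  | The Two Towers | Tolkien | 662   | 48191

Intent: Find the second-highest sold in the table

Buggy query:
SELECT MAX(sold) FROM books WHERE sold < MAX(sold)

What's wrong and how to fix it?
Bug: The inner MAX is an aggregate inside WHERE, which is not allowed

Fix: Compute the overall MAX in a subquery, then take MAX of rows below it

Corrected query:
SELECT MAX(sold) FROM books WHERE sold < (SELECT MAX(sold) FROM books)

Result:
MAX(sold)
---------
48191    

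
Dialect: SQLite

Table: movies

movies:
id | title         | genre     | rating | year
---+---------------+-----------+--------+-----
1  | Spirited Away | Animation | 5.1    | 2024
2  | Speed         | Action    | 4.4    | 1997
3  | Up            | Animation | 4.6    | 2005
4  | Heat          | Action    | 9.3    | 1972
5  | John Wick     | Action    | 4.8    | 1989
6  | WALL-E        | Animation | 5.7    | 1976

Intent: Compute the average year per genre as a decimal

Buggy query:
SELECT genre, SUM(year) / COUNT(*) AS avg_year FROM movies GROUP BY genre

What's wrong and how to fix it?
Bug: SUM(year) and COUNT(*) are both integers; the division truncates the fractional part

Fix: Cast one side to REAL so the division keeps the fractional part

Corrected query:
SELECT genre, SUM(year) * 1.0 / COUNT(*) AS avg_year FROM movies GROUP BY genre

Result:
genre     | avg_year   
----------+------------
Action    | 1986       
Animation | 2001.666667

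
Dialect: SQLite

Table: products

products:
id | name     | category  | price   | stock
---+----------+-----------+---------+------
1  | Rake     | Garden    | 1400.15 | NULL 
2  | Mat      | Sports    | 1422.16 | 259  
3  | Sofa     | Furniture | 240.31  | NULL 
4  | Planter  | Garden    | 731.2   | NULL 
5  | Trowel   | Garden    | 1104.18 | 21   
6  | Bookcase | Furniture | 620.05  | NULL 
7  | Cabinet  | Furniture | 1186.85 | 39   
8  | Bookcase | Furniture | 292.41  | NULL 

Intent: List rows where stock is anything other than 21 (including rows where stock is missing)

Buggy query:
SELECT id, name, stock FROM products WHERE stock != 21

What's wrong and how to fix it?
Bug: 'stock != 21' is unknown when stock is NULL, so NULL rows are silently excluded

Fix: Add an explicit OR stock IS NULL to include the missing-value rows

Corrected query:
SELECT id, name, stock FROM products WHERE stock != 21 OR stock IS NULL

Result:
id | name     | stock
---+----------+------
1  | Rake     | NULL 
2  | Mat      | 259  
3  | Sofa     | NULL 
4  | Planter  | NULL 
6  | Bookcase | NULL 
7  | Cabinet  | 39   
8  | Bookcase | NULL 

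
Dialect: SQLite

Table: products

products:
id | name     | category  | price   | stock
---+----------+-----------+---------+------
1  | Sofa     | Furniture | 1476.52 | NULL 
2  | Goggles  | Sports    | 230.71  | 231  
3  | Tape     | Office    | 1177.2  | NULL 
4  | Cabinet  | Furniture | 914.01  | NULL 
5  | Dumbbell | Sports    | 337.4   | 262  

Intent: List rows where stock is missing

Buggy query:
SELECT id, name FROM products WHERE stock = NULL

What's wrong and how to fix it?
Bug: Comparing to NULL with '=' never matches; NULL = NULL is unknown, not true

Fix: Replace '= NULL' with 'IS NULL'

Corrected query:
SELECT id, name FROM products WHERE stock IS NULL

Result:
id | name   
---+--------
1  | Sofa   
3  | Tape   
4  | Cabinet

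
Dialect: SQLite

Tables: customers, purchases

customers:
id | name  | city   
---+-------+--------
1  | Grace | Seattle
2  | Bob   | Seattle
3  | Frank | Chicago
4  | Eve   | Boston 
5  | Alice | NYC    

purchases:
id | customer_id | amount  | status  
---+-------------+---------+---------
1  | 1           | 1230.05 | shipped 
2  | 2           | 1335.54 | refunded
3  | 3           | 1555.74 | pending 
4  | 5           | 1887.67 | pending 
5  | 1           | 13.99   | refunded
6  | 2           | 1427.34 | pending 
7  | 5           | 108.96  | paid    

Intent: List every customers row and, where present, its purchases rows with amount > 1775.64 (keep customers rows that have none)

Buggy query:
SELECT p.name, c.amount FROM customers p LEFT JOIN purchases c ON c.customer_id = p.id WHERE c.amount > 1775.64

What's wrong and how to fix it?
Bug: A WHERE condition on the right-hand table after LEFT JOIN drops unmatched parents

Fix: Put 'c.amount > 1775.64' in the JOIN's ON clause instead of WHERE

Corrected query:
SELECT p.name, c.amount FROM customers p LEFT JOIN purchases c ON c.customer_id = p.id AND c.amount > 1775.64

Result:
name  | amount 
------+--------
Grace | NULL   
Bob   | NULL   
Frank | NULL   
Eve   | NULL   
Alice | 1887.67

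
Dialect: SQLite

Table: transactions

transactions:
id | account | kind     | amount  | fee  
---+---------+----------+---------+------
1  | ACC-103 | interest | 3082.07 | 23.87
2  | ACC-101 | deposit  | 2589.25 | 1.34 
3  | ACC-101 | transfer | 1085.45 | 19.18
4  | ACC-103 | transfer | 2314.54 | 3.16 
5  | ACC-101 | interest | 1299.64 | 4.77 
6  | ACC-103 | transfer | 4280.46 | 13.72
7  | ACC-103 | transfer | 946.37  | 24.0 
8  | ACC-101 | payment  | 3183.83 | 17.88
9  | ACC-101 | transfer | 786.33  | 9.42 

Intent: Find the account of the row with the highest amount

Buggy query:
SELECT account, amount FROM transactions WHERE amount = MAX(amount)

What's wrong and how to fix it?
Bug: MAX(amount) is an aggregate and cannot be used directly in WHERE

Fix: Wrap MAX in a scalar subquery so WHERE compares against a single value

Corrected query:
SELECT account, amount FROM transactions WHERE amount = (SELECT MAX(amount) FROM transactions)

Result:
account | amount 
--------+--------
ACC-103 | 4280.46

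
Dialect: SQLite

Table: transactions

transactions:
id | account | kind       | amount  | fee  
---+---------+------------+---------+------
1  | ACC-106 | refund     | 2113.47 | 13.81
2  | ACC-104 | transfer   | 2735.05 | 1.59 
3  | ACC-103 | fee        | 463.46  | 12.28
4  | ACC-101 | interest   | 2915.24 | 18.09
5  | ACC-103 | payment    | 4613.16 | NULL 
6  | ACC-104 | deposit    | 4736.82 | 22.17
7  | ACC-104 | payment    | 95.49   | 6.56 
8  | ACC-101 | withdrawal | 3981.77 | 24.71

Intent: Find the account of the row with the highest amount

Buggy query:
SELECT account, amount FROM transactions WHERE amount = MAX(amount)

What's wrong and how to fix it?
Bug: WHERE is evaluated per row; an aggregate over the whole table isn't defined there

Fix: Use a subquery: WHERE amount = (SELECT MAX(amount) FROM transactions)

Corrected query:
SELECT account, amount FROM transactions WHERE amount = (SELECT MAX(amount) FROM transactions)

Result:
account | amount 
--------+--------
ACC-104 | 4736.82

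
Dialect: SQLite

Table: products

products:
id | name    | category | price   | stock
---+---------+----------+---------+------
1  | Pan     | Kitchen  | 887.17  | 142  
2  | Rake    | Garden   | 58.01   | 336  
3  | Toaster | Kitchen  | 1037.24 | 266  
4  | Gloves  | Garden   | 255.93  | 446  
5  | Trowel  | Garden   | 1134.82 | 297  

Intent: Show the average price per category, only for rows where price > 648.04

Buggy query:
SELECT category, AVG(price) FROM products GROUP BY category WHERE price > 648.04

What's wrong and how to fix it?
Bug: WHERE cannot follow GROUP BY

Fix: Place WHERE between FROM and GROUP BY

Corrected query:
SELECT category, AVG(price) FROM products WHERE price > 648.04 GROUP BY category

Result:
category | AVG(price)
---------+-----------
Garden   | 1134.82   
Kitchen  | 962.205   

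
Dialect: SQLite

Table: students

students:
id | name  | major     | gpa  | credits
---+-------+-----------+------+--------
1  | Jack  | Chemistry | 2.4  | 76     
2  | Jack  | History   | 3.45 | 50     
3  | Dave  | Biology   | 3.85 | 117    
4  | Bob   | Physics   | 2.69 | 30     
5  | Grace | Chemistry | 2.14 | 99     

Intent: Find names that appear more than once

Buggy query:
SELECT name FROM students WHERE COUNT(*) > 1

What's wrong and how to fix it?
Bug: WHERE can't reference COUNT(*); aggregates are computed after WHERE

Fix: Group first, then use HAVING for the count condition

Corrected query:
SELECT name FROM students GROUP BY name HAVING COUNT(*) > 1

Result:
name
----
Jack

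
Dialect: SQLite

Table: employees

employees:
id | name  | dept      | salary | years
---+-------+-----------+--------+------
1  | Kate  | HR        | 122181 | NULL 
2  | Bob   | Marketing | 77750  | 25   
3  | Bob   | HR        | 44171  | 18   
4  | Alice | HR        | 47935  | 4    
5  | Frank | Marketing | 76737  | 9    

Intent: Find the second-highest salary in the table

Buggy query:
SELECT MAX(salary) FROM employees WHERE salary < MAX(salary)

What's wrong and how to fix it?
Bug: The inner MAX is an aggregate inside WHERE, which is not allowed

Fix: Put the inner MAX in a scalar subquery

Corrected query:
SELECT MAX(salary) FROM employees WHERE salary < (SELECT MAX(salary) FROM employees)

Result:
MAX(salary)
-----------
77750      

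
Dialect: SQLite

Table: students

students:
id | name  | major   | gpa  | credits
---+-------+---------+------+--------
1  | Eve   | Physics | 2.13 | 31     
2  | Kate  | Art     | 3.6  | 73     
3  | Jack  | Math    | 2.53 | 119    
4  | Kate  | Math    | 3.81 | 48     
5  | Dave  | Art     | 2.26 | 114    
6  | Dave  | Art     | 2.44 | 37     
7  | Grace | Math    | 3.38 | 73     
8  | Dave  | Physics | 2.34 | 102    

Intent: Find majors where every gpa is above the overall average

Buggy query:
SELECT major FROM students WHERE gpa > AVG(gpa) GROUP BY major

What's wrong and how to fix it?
Bug: WHERE evaluates per row before aggregation, so AVG() is unavailable

Fix: Use a subquery for AVG and a HAVING MIN(...) filter so the condition holds for every row in the group

Corrected query:
SELECT major FROM students GROUP BY major HAVING MIN(gpa) > (SELECT AVG(gpa) FROM students)

Result:
(no rows)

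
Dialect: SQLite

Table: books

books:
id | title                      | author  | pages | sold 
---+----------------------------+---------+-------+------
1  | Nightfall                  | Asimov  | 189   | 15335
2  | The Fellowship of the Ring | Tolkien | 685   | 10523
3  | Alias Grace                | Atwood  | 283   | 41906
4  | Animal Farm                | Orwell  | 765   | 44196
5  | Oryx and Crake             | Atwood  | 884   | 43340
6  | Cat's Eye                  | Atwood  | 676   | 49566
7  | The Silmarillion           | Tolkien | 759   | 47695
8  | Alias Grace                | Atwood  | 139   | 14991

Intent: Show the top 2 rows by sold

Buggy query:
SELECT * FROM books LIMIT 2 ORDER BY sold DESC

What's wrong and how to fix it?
Bug: LIMIT must come after ORDER BY

Fix: Swap the clauses: ORDER BY first, then LIMIT

Corrected query:
SELECT * FROM books ORDER BY sold DESC LIMIT 2

Result:
id | title            | author  | pages | sold 
---+------------------+---------+-------+------
6  | Cat's Eye        | Atwood  | 676   | 49566
7  | The Silmarillion | Tolkien | 759   | 47695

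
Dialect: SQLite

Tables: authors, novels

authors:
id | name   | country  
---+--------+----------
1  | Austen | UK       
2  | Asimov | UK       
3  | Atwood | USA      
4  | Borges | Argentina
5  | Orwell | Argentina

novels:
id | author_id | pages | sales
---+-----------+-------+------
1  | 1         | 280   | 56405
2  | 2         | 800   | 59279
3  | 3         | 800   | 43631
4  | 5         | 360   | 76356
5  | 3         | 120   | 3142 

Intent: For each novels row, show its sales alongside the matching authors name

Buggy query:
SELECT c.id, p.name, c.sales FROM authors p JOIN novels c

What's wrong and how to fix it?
Bug: Missing join condition: each novels row is matched to all authors rows instead of just its own

Fix: Specify the join condition linking the foreign key to the parent id

Corrected query:
SELECT c.id, p.name, c.sales FROM authors p JOIN novels c ON c.author_id = p.id

Result:
id | name   | sales
---+--------+------
1  | Austen | 56405
2  | Asimov | 59279
3  | Atwood | 43631
4  | Orwell | 76356
5  | Atwood | 3142 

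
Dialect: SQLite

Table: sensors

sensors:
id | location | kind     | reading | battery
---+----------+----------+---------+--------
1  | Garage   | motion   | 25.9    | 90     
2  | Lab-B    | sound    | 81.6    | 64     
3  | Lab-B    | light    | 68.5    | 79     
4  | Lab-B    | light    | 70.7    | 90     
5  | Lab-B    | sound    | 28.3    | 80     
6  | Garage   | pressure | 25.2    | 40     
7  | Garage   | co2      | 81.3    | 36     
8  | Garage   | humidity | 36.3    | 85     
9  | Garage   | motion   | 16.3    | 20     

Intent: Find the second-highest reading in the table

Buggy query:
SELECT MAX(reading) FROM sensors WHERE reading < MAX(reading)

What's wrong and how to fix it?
Bug: MAX(reading) on the right of the comparison is an aggregate-in-WHERE error

Fix: Compute the overall MAX in a subquery, then take MAX of rows below it

Corrected query:
SELECT MAX(reading) FROM sensors WHERE reading < (SELECT MAX(reading) FROM sensors)

Result:
MAX(reading)
------------
81.3        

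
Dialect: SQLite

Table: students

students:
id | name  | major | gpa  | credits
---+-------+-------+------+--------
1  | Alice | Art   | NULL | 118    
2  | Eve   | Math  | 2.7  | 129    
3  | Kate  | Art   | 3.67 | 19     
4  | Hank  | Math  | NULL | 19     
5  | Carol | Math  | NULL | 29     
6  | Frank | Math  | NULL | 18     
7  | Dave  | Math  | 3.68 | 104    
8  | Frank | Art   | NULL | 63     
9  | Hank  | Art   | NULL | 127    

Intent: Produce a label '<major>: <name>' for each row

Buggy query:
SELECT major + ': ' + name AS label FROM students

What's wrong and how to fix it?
Bug: SQLite uses || for string concatenation; + coerces text to numbers (yielding 0)

Fix: Use the || operator for string concatenation

Corrected query:
SELECT major || ': ' || name AS label FROM students

Result:
label      
-----------
Art: Alice 
Math: Eve  
Art: Kate  
Math: Hank 
Math: Carol
Math: Frank
Math: Dave 
Art: Frank 
Art: Hank  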